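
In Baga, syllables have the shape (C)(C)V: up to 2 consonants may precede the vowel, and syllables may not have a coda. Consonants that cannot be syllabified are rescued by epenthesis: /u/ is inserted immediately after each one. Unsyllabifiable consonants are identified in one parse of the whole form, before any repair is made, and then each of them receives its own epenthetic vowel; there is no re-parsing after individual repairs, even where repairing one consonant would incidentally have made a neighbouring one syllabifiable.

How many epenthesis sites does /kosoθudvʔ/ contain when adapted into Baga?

3

The unsyllabifiable consonants are /d/, /v/, /ʔ/; each receives one epenthetic vowel.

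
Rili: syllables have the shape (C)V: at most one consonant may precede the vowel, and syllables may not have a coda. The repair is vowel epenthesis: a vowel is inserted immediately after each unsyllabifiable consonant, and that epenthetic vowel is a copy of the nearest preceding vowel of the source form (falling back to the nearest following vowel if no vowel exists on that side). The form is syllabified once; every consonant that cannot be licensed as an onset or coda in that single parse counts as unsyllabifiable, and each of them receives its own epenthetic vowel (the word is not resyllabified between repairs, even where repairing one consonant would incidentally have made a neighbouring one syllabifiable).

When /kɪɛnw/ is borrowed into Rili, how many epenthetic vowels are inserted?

The unsyllabifiable consonants are /n/, /w/; each receives one epenthetic vowel.

2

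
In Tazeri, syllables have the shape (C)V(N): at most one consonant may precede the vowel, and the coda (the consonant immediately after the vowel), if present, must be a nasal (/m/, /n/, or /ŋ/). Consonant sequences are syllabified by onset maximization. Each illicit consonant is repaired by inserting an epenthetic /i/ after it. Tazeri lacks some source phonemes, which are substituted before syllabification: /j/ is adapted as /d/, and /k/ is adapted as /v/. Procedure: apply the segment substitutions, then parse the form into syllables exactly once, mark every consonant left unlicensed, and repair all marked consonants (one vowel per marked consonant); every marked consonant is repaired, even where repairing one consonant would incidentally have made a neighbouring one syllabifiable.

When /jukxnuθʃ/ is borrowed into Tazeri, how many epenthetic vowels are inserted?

After substitution the input is /duvxnuθʃ/.
The unsyllabifiable consonants are /v/, /x/, /θ/, /ʃ/; each receives one epenthetic vowel.

4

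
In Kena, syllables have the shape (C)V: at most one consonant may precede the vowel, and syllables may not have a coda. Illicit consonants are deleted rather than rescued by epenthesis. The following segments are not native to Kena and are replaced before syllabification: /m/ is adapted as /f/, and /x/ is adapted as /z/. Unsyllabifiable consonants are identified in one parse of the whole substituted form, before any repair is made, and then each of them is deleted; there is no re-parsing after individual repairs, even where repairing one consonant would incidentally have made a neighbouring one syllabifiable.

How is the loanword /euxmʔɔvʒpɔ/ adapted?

euʔɔpɔ

Substitution: /x/ → /z/, /m/ → /f/, giving /euzfʔɔvʒpɔ/.
Under (C)V, the unsyllabifiable consonants are /z/, /f/, /v/, /ʒ/ (no codas are permitted; onsets are limited to one consonant).
Each unlicensed consonant is deleted: /z/, /f/, /v/, /ʒ/.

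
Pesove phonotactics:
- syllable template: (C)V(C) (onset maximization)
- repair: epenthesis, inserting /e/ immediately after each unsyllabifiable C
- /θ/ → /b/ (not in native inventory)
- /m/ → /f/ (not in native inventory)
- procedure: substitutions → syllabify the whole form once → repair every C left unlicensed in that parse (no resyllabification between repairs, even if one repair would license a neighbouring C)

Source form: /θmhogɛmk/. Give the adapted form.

befehogɛfke

Substitution: /θ/ → /b/, /m/ → /f/, giving /bfhogɛfk/.
Under (C)V(C), the unsyllabifiable consonants are /b/, /f/, /k/ (at most one coda consonant is licensed; onsets are limited to one consonant).
Each unlicensed consonant becomes the onset of a new syllable: /b/ → /be/, /f/ → /fe/, /k/ → /ke/.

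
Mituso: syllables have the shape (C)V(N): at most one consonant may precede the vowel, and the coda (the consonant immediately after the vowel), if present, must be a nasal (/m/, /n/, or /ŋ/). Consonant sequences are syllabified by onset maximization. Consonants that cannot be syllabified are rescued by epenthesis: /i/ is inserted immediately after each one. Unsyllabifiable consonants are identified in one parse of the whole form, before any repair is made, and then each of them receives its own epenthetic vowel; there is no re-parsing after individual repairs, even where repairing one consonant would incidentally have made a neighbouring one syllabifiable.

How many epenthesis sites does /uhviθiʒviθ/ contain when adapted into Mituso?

3

The unsyllabifiable consonants are /h/, /ʒ/, /θ/; each receives one epenthetic vowel.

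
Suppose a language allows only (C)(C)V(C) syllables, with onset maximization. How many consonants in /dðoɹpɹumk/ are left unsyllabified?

1

Under (C)(C)V(C), the unsyllabifiable consonants are /k/ (at most one coda consonant is licensed; onsets may contain at most 2 consonants).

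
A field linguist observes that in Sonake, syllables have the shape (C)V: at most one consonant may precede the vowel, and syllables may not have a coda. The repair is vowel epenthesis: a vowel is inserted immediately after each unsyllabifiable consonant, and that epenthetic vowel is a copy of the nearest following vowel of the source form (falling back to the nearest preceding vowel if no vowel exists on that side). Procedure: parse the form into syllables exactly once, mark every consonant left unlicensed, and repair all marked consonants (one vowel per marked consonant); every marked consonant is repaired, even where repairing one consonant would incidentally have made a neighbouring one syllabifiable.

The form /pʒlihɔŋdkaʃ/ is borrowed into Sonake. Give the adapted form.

piʒilihɔŋadakaʃa

Under (C)V, the unsyllabifiable consonants are /p/, /ʒ/, /ŋ/, /d/, /ʃ/ (no codas are permitted; onsets are limited to one consonant).
Each unlicensed consonant becomes the onset of a new syllable: /p/ → /pi/, /ʒ/ → /ʒi/, /ŋ/ → /ŋa/, /d/ → /da/, /ʃ/ → /ʃa/.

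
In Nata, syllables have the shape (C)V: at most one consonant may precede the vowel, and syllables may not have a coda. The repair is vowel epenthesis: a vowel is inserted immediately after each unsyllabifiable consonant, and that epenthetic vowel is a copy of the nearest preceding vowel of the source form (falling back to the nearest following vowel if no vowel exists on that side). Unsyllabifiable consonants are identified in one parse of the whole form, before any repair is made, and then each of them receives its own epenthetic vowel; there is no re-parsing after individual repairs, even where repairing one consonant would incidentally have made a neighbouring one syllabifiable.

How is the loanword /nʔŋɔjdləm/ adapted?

nɔʔɔŋɔjɔdɔləmə

Syllabifying with onset maximization leaves /n/, /ʔ/, /j/, /d/, /m/ stranded (no codas are permitted; onsets are limited to one consonant).
Epenthesis after each stranded consonant: /n/ → /nɔ/, /ʔ/ → /ʔɔ/, /j/ → /jɔ/, /d/ → /dɔ/, /m/ → /mə/.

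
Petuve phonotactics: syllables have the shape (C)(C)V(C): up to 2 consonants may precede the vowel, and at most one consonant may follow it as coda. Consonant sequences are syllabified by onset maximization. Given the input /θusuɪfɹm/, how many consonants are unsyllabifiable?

2

Under (C)(C)V(C), the unsyllabifiable consonants are /ɹ/, /m/ (at most one coda consonant is licensed; onsets may contain at most 2 consonants).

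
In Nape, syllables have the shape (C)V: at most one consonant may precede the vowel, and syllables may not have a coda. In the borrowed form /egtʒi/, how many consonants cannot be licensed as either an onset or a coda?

Under (C)V, the unsyllabifiable consonants are /g/, /t/ (no codas are permitted; onsets are limited to one consonant).

2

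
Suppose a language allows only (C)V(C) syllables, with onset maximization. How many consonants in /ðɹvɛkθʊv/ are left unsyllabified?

The consonants /ð/, /ɹ/ cannot be parsed into a legal (C)V(C) syllable (at most one coda consonant is licensed; onsets are limited to one consonant).

2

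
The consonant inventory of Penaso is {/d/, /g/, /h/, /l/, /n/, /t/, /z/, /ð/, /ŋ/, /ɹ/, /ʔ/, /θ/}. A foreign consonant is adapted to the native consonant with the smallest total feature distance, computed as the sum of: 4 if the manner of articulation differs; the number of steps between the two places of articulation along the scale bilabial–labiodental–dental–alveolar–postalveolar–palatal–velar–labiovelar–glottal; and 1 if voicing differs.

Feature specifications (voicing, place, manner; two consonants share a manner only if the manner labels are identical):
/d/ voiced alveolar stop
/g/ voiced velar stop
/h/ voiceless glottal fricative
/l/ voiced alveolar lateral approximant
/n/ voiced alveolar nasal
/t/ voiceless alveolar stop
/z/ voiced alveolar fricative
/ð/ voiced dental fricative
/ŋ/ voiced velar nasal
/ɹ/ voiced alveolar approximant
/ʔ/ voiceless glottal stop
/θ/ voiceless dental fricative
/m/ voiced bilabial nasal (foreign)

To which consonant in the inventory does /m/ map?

n

/n/ is closest: same manner (nasal), place distance 3 (bilabial→alveolar), same voicing; total 3. Next closest is /ð/ at distance 6.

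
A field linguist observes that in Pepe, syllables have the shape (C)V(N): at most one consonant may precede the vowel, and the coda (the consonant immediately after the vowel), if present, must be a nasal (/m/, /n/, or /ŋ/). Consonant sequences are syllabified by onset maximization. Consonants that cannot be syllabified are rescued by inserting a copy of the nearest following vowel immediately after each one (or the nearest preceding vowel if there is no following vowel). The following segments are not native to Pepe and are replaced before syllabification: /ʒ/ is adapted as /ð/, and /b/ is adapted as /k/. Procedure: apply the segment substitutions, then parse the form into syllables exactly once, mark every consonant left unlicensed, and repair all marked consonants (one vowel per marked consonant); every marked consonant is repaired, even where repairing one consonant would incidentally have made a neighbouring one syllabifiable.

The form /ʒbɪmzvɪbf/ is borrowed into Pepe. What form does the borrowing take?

Substitution: /ʒ/ → /ð/, /b/ → /k/, giving /ðkɪmzvɪkf/.
The consonants /ð/, /z/, /k/, /f/ cannot be parsed into a legal (C)V(N) syllable (only a nasal (/m/, /n/, or /ŋ/) is licensed in coda position; onsets are limited to one consonant).
Inserting the epenthetic vowel yields /ð/ → /ðɪ/, /z/ → /zɪ/, /k/ → /kɪ/, /f/ → /fɪ/.

ðɪkɪmzɪvɪkɪfɪ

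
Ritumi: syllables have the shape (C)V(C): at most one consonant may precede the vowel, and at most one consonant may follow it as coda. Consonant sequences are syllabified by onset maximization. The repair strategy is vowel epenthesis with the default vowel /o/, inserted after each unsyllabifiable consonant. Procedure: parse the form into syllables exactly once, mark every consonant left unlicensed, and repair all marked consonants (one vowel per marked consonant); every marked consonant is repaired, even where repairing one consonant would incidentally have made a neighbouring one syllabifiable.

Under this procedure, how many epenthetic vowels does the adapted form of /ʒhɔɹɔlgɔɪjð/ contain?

2

The unsyllabifiable consonants are /ʒ/, /ð/; each receives one epenthetic vowel.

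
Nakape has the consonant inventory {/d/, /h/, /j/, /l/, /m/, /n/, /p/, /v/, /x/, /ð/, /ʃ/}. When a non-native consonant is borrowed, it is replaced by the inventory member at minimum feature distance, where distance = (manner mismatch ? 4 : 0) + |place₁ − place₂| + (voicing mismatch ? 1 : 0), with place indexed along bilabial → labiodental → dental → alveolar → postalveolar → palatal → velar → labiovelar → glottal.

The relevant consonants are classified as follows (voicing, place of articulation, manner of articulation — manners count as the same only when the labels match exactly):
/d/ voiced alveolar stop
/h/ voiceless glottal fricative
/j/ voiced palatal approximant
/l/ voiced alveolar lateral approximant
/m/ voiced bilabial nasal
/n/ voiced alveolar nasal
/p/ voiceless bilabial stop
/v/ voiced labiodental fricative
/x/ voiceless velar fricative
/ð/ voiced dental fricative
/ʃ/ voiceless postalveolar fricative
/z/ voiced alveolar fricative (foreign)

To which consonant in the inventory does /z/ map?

ð

/ð/ is closest: same manner (fricative), place distance 1 (alveolar→dental), same voicing; total 1. Next closest is /v/ at distance 2.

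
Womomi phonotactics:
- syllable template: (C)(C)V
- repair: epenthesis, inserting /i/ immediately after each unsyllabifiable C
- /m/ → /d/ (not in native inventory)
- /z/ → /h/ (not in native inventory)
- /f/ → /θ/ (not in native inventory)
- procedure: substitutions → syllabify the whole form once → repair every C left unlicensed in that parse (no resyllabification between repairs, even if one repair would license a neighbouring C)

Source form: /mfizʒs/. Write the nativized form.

Substitution: /m/ → /d/, /f/ → /θ/, /z/ → /h/, giving /dθihʒs/.
Under (C)(C)V, the unsyllabifiable consonants are /h/, /ʒ/, /s/ (no codas are permitted; onsets may contain at most 2 consonants).
Epenthesis after each stranded consonant: /h/ → /hi/, /ʒ/ → /ʒi/, /s/ → /si/.

dθihiʒisi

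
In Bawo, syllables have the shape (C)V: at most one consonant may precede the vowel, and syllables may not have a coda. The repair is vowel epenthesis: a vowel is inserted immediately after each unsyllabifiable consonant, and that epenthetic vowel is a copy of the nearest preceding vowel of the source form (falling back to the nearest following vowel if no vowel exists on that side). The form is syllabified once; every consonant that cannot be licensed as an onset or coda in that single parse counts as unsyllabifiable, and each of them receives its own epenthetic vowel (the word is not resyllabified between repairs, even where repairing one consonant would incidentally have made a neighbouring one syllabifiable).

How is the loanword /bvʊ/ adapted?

Syllabifying with onset maximization leaves /b/ stranded (no codas are permitted; onsets are limited to one consonant).
Inserting the epenthetic vowel yields /b/ → /bʊ/.

bʊvʊ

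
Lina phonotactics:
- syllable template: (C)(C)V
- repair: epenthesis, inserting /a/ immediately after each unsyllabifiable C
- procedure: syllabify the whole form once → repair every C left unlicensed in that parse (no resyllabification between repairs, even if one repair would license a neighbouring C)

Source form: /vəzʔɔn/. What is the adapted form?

The consonants /n/ cannot be parsed into a legal (C)(C)V syllable (no codas are permitted; onsets may contain at most 2 consonants).
Inserting the epenthetic vowel yields /n/ → /na/.

vəzʔɔna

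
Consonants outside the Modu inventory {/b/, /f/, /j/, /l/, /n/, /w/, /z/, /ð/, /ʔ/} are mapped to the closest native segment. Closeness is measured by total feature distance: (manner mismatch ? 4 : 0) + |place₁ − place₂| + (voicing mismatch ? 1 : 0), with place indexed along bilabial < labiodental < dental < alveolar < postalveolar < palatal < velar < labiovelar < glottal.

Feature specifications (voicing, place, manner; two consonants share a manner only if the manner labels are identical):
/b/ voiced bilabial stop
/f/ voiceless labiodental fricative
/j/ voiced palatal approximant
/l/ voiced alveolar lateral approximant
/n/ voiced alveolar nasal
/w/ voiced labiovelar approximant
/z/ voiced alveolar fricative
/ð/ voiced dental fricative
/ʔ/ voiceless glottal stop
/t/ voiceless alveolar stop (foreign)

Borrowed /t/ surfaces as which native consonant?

b

/b/ is closest: same manner (stop), place distance 3 (alveolar→bilabial), voicing differs (+1); total 4. Next closest is /l/ at distance 5.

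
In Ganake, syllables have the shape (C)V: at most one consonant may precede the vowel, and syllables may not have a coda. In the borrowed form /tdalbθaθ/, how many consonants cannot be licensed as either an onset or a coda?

4

Under (C)V, the unsyllabifiable consonants are /t/, /l/, /b/, /θ/ (no codas are permitted; onsets are limited to one consonant).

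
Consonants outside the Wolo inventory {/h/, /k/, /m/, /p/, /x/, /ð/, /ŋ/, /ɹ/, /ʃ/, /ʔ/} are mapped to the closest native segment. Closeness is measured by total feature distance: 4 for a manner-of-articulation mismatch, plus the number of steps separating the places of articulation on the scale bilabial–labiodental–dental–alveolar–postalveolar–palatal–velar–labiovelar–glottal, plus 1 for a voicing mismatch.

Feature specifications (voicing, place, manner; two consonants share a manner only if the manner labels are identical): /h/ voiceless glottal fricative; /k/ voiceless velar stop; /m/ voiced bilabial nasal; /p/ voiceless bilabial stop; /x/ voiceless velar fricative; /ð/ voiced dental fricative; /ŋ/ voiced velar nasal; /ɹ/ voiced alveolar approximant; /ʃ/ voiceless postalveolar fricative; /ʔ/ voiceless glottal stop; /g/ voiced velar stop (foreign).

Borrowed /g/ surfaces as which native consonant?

/k/ is closest: same manner (stop), place distance 0 (velar→velar), voicing differs (+1); total 1. Next closest is /ʔ/ at distance 3.

k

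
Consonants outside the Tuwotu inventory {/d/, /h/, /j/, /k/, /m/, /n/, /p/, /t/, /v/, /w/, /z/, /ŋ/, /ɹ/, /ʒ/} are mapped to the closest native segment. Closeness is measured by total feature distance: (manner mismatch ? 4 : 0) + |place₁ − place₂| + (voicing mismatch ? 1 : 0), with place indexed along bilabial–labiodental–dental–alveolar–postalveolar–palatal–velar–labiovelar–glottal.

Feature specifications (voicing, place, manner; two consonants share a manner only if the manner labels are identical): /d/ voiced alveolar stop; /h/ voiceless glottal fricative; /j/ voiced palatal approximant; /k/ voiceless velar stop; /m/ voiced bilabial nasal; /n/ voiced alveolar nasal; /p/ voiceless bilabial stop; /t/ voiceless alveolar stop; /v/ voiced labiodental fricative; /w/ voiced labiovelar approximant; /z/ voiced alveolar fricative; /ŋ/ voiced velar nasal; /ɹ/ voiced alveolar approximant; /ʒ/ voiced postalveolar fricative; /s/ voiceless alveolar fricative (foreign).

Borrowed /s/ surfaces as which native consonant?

/z/ is closest: same manner (fricative), place distance 0 (alveolar→alveolar), voicing differs (+1); total 1. Next closest is /ʒ/ at distance 2.

z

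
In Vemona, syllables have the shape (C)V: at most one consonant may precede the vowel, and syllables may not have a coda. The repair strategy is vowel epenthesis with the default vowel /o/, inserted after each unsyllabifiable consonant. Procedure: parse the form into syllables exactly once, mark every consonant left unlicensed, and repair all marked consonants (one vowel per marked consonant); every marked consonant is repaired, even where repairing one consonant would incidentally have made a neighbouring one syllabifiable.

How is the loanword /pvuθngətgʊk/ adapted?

povuθonogətogʊko

The consonants /p/, /θ/, /n/, /t/, /k/ cannot be parsed into a legal (C)V syllable (no codas are permitted; onsets are limited to one consonant).
Inserting the epenthetic vowel yields /p/ → /po/, /θ/ → /θo/, /n/ → /no/, /t/ → /to/, /k/ → /ko/.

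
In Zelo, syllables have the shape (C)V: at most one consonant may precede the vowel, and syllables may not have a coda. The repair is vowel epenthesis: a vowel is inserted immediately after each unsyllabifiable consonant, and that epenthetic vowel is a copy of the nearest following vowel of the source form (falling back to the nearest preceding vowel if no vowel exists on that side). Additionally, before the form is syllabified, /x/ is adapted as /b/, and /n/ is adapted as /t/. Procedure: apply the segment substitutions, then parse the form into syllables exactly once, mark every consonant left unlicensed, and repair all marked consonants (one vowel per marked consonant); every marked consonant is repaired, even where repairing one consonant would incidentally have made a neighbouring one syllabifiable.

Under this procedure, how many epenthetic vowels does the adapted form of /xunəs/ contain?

After substitution the input is /butəs/.
The unsyllabifiable consonants are /s/; each receives one epenthetic vowel.

1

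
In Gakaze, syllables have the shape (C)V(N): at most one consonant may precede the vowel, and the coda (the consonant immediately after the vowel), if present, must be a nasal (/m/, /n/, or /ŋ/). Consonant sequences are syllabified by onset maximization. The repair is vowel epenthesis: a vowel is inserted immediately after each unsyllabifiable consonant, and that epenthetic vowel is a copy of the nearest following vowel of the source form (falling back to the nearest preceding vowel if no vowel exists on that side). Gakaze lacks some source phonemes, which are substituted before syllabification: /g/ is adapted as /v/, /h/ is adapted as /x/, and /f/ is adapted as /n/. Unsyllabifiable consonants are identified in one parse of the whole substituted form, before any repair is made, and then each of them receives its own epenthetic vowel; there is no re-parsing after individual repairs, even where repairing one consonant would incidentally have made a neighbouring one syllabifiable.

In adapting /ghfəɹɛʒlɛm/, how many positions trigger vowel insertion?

After substitution the input is /vxnəɹɛʒlɛm/.
The unsyllabifiable consonants are /v/, /x/, /ʒ/; each receives one epenthetic vowel.

3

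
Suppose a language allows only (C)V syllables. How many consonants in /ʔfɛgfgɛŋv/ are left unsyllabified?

Under (C)V, the unsyllabifiable consonants are /ʔ/, /g/, /f/, /ŋ/, /v/ (no codas are permitted; onsets are limited to one consonant).

5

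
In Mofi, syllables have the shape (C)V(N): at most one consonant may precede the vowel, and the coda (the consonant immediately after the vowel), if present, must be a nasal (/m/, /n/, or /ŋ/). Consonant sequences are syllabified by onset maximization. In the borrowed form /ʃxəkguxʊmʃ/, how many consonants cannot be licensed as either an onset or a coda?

The consonants /ʃ/, /k/, /ʃ/ cannot be parsed into a legal (C)V(N) syllable (only a nasal (/m/, /n/, or /ŋ/) is licensed in coda position; onsets are limited to one consonant).

3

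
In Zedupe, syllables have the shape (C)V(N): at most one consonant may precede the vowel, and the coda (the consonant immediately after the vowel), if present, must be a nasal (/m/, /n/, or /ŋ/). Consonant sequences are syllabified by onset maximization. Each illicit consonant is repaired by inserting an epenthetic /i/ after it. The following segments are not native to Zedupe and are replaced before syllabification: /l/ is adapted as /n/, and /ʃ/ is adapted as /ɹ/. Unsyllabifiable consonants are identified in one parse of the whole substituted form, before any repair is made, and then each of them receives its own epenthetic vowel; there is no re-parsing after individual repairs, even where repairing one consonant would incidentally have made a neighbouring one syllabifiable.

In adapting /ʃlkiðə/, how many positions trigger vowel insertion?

After substitution the input is /ɹnkiðə/.
The unsyllabifiable consonants are /ɹ/, /n/; each receives one epenthetic vowel.

2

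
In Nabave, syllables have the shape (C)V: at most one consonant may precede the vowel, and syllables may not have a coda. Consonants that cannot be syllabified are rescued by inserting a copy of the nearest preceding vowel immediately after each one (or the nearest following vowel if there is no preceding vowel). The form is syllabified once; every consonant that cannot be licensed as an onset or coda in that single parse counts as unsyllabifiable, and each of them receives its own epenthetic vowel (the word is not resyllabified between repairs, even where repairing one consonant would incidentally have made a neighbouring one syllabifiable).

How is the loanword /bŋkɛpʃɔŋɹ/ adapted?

bɛŋɛkɛpɛʃɔŋɔɹɔ

Syllabifying with onset maximization leaves /b/, /ŋ/, /p/, /ŋ/, /ɹ/ stranded (no codas are permitted; onsets are limited to one consonant).
Each unlicensed consonant becomes the onset of a new syllable: /b/ → /bɛ/, /ŋ/ → /ŋɛ/, /p/ → /pɛ/, /ŋ/ → /ŋɔ/, /ɹ/ → /ɹɔ/.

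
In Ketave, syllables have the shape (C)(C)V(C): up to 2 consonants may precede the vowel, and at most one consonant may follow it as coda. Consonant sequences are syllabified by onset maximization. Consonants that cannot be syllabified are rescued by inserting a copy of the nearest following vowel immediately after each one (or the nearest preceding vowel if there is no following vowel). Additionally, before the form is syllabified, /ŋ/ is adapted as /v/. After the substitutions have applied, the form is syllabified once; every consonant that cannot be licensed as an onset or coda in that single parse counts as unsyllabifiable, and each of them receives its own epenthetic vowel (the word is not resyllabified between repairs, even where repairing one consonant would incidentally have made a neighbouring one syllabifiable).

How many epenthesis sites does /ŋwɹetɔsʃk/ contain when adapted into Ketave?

After substitution the input is /vwɹetɔsʃk/.
The unsyllabifiable consonants are /v/, /ʃ/, /k/; each receives one epenthetic vowel.

3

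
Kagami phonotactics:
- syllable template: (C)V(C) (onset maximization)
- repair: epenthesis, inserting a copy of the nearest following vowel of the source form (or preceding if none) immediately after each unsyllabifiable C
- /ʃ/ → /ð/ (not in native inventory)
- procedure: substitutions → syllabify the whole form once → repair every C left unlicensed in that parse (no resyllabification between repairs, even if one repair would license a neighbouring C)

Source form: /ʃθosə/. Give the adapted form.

ðoθosə

Substitution: /ʃ/ → /ð/, giving /ðθosə/.
Syllabifying with onset maximization leaves /ð/ stranded (at most one coda consonant is licensed; onsets are limited to one consonant).
Epenthesis after each stranded consonant: /ð/ → /ðo/.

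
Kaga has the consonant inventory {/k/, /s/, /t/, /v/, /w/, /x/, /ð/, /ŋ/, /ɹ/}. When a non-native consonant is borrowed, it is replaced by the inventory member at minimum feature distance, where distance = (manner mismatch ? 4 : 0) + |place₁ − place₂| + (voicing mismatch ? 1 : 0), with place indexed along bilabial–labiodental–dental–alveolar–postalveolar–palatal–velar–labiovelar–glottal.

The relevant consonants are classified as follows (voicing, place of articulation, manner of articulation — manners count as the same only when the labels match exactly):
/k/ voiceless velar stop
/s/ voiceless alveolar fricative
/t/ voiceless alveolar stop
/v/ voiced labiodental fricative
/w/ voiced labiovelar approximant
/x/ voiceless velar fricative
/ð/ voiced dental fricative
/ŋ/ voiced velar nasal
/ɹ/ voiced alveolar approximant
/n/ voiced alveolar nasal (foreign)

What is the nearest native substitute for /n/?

ŋ

/ŋ/ is closest: same manner (nasal), place distance 3 (alveolar→velar), same voicing; total 3. Next closest is /ɹ/ at distance 4.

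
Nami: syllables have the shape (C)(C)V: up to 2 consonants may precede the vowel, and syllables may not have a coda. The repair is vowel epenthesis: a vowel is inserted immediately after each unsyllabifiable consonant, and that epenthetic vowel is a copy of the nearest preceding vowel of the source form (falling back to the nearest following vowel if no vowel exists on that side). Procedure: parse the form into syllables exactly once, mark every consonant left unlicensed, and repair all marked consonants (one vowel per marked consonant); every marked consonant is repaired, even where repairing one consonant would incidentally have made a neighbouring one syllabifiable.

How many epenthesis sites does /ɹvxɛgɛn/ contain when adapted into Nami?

2

The unsyllabifiable consonants are /ɹ/, /n/; each receives one epenthetic vowel.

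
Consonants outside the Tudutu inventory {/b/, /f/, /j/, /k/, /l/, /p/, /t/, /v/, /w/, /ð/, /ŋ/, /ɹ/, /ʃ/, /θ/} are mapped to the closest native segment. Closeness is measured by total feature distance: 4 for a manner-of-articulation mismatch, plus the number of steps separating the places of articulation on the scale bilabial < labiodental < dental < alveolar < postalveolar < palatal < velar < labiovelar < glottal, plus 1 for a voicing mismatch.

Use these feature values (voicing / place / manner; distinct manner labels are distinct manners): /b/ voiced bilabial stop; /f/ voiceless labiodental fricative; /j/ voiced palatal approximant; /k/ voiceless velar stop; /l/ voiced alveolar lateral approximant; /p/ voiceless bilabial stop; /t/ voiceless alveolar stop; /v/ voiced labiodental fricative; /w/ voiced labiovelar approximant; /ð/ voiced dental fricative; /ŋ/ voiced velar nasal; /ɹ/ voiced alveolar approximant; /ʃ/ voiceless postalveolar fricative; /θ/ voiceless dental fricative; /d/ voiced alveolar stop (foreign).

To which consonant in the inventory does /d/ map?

/t/ is closest: same manner (stop), place distance 0 (alveolar→alveolar), voicing differs (+1); total 1. Next closest is /b/ at distance 3.

t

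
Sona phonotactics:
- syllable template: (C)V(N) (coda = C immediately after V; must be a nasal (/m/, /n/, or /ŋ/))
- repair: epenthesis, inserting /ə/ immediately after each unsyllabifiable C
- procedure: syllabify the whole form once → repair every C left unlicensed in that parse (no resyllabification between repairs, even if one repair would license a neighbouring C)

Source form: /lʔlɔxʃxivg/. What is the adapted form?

ləʔəlɔxəʃəxivəgə

Under (C)V(N), the unsyllabifiable consonants are /l/, /ʔ/, /x/, /ʃ/, /v/, /g/ (only a nasal (/m/, /n/, or /ŋ/) is licensed in coda position; onsets are limited to one consonant).
Inserting the epenthetic vowel yields /l/ → /lə/, /ʔ/ → /ʔə/, /x/ → /xə/, /ʃ/ → /ʃə/, /v/ → /və/, /g/ → /gə/.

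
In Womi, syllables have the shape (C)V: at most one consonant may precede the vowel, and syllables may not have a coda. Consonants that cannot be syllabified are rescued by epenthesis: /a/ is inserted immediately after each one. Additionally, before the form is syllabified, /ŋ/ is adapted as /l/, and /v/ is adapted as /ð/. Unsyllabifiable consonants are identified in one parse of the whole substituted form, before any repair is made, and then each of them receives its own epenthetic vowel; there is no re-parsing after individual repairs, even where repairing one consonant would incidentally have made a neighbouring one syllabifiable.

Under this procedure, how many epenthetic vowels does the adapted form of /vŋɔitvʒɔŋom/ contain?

4

After substitution the input is /ðlɔitðʒɔlom/.
The unsyllabifiable consonants are /ð/, /t/, /ð/, /m/; each receives one epenthetic vowel.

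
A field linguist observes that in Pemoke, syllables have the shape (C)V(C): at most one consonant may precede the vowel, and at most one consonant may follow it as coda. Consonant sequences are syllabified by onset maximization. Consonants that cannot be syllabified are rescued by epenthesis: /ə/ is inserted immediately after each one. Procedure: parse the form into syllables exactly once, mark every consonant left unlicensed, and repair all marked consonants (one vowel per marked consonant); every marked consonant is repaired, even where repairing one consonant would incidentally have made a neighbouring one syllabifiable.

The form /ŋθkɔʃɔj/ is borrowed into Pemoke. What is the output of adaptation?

ŋəθəkɔʃɔj

Syllabifying with onset maximization leaves /ŋ/, /θ/ stranded (at most one coda consonant is licensed; onsets are limited to one consonant).
Epenthesis after each stranded consonant: /ŋ/ → /ŋə/, /θ/ → /θə/.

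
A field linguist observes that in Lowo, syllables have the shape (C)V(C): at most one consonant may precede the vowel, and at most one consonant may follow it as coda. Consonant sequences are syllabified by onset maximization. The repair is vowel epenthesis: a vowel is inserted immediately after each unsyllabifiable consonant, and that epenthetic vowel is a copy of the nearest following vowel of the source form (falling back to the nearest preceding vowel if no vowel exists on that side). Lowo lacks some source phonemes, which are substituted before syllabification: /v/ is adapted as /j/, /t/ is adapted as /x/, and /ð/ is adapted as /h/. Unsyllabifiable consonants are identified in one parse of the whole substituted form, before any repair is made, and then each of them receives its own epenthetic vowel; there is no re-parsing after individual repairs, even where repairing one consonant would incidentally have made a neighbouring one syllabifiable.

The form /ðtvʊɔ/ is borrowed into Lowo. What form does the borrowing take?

Substitution: /ð/ → /h/, /t/ → /x/, /v/ → /j/, giving /hxjʊɔ/.
Under (C)V(C), the unsyllabifiable consonants are /h/, /x/ (at most one coda consonant is licensed; onsets are limited to one consonant).
Inserting the epenthetic vowel yields /h/ → /hʊ/, /x/ → /xʊ/.

hʊxʊjʊɔ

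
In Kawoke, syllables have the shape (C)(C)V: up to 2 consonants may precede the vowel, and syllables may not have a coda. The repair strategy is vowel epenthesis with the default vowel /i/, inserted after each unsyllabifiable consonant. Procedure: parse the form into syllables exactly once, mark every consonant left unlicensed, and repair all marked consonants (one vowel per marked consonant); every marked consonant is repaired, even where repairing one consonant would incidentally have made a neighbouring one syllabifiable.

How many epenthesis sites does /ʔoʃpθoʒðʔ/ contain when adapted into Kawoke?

4

The unsyllabifiable consonants are /ʃ/, /ʒ/, /ð/, /ʔ/; each receives one epenthetic vowel.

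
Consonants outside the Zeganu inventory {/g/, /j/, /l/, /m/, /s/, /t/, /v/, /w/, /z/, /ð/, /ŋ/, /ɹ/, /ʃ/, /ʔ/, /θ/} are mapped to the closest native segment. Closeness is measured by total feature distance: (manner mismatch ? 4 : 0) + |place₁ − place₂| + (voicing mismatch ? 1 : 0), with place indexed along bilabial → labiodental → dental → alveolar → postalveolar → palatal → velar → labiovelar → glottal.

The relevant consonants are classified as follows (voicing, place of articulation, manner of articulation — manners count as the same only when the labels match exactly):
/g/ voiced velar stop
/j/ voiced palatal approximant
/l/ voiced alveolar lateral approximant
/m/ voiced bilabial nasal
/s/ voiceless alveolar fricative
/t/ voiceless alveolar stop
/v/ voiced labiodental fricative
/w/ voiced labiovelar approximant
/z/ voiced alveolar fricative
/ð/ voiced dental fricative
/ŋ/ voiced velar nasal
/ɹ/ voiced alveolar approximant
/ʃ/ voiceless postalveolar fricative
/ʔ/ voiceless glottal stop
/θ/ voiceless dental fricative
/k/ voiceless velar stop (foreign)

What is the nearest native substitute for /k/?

g

/g/ is closest: same manner (stop), place distance 0 (velar→velar), voicing differs (+1); total 1. Next closest is /ʔ/ at distance 2.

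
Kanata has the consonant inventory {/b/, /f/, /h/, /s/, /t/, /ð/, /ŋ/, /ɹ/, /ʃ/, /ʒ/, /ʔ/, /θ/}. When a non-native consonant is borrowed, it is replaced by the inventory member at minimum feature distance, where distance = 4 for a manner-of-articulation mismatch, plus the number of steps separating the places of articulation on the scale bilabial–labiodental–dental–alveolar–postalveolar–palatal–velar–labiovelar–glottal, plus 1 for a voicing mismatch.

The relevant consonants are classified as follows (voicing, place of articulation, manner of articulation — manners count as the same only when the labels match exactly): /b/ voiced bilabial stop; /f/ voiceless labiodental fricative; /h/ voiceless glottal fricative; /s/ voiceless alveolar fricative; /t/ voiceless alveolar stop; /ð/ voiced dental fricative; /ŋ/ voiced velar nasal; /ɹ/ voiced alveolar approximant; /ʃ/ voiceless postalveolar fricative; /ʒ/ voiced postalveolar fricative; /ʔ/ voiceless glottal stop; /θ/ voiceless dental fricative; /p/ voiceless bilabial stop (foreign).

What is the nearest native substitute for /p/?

b

/b/ is closest: same manner (stop), place distance 0 (bilabial→bilabial), voicing differs (+1); total 1. Next closest is /t/ at distance 3.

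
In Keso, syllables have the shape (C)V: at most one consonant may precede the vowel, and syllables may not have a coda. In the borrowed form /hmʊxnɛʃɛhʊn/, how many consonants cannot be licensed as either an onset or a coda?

Syllabifying with onset maximization leaves /h/, /x/, /n/ stranded (no codas are permitted; onsets are limited to one consonant).

3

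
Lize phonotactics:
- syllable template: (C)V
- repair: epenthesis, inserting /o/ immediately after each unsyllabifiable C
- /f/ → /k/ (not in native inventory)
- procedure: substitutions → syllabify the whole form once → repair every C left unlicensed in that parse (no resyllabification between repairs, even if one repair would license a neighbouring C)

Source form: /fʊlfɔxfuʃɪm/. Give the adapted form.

kʊlokɔxokuʃɪmo

Substitution: /f/ → /k/, giving /kʊlkɔxkuʃɪm/.
The consonants /l/, /x/, /m/ cannot be parsed into a legal (C)V syllable (no codas are permitted; onsets are limited to one consonant).
Inserting the epenthetic vowel yields /l/ → /lo/, /x/ → /xo/, /m/ → /mo/.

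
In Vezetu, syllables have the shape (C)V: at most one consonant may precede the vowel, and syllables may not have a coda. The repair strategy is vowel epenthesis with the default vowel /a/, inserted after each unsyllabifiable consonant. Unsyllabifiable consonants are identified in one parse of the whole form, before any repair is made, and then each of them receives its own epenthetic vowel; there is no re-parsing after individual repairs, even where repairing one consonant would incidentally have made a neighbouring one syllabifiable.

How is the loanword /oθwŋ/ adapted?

oθawaŋa

Syllabifying with onset maximization leaves /θ/, /w/, /ŋ/ stranded (no codas are permitted; onsets are limited to one consonant).
Epenthesis after each stranded consonant: /θ/ → /θa/, /w/ → /wa/, /ŋ/ → /ŋa/.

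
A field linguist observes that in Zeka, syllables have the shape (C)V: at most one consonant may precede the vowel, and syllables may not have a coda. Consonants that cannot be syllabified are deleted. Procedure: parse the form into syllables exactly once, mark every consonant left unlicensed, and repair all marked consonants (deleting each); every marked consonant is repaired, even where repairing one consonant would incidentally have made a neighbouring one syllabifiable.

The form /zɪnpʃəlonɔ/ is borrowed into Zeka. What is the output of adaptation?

The consonants /n/, /p/ cannot be parsed into a legal (C)V syllable (no codas are permitted; onsets are limited to one consonant).
Deleting the stranded consonants removes /n/, /p/.

zɪʃəlonɔ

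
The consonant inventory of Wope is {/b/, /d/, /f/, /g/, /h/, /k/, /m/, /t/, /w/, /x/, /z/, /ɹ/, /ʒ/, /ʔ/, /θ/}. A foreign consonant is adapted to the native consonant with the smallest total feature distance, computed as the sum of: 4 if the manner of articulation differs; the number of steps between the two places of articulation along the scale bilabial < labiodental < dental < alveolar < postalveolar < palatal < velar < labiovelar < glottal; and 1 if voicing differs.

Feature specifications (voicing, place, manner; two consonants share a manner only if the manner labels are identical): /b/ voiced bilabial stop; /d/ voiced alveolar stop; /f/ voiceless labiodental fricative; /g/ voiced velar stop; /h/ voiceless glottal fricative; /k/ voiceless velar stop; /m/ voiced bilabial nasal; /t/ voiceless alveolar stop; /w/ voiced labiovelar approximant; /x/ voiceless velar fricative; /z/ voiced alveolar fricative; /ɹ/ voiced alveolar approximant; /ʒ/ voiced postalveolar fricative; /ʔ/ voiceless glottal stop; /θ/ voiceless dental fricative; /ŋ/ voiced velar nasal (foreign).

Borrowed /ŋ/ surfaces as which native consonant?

/g/ is closest: manner differs (nasal→stop, +4), place distance 0 (velar→velar), same voicing; total 4. Next closest is /k/ at distance 5.

g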